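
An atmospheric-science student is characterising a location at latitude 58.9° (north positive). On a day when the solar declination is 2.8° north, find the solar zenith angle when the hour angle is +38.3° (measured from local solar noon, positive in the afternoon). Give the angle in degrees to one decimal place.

63.5°

cos θ_z = sin φ sin δ + cos φ cos δ cos H = (0.8563)(0.0488) + (0.5165)(0.9988)(0.7848) = 0.4467.
θ_z = arccos(0.4467) = 63.47°.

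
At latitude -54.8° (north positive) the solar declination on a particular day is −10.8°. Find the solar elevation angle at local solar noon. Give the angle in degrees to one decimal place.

At local solar noon the hour angle is zero, so the elevation is 90° − |φ − δ| = 90° − |-54.8° − (-10.8°)| = 90° − 44.0° = 46.0°.

46.0°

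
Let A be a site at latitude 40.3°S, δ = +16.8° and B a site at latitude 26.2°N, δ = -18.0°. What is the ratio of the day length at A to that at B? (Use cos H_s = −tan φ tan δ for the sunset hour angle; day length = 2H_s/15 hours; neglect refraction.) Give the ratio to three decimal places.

0.930

A: H_s = arccos(−tan -40.3° · tan 16.8°) = 75.16°, so 2H_s/15 = 10.0213 h.
B: H_s = arccos(−tan 26.2° · tan -18.0°) = 80.80°, so 2H_s/15 = 10.7733 h.
Ratio A/B = 10.0213 / 10.7733 = 0.9302.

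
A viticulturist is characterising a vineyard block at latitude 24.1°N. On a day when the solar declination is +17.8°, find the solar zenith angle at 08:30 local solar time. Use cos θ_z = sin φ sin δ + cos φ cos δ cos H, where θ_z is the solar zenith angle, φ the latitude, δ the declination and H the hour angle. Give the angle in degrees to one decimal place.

49.2°

Hour angle H = 15° × (8.5 − 12) = -52.50°.
With φ = 24.1°, δ = 17.8°, H = -52.50°: sin φ sin δ = 0.1248, cos φ cos δ cos H = 0.5291, so cos θ_z = 0.6539.
θ_z = arccos(0.6539) = 49.16°.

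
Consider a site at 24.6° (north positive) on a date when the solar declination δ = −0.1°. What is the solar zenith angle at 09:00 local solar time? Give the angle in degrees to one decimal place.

50.0°

Hour angle H = 15° × (9 − 12) = -45.00°.
cos θ_z = sin φ sin δ + cos φ cos δ cos H = (0.4163)(-0.0017) + (0.9092)(1.0000)(0.7071) = 0.6422.
θ_z = arccos(0.6422) = 50.04°.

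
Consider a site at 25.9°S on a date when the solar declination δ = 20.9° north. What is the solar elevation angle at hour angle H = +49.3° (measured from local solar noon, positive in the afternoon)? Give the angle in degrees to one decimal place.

cos θ_z = sin(-25.9°) sin(20.9°) + cos(-25.9°) cos(20.9°) cos(49.30°) = -0.1558 + 0.5480 = 0.3922.
θ_z = arccos(0.3922) = 66.91°, so the elevation is 90° − 66.91° = 23.09°.

23.1°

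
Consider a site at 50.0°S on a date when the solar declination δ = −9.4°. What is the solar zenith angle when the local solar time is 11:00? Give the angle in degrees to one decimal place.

Hour angle H = 15° × (11 − 12) = -15.00°.
cos θ_z = sin(-50.0°) sin(-9.4°) + cos(-50.0°) cos(-9.4°) cos(-15.00°) = 0.1251 + 0.6125 = 0.7376.
θ_z = arccos(0.7376) = 42.47°.

42.5°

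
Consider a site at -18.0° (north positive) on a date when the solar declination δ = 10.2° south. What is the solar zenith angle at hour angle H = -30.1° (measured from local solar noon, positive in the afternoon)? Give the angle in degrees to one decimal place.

cos θ_z = sin φ sin δ + cos φ cos δ cos H = (-0.3090)(-0.1771) + (0.9511)(0.9842)(0.8652) = 0.8646.
θ_z = arccos(0.8646) = 30.16°.

30.2°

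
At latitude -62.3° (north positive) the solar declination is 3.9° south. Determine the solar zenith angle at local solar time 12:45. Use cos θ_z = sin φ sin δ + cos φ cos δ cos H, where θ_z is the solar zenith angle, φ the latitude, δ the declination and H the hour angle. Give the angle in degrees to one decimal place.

59.0°

Hour angle H = 15° × (12.75 − 12) = 11.25°.
cos θ_z = sin φ sin δ + cos φ cos δ cos H = (-0.8854)(-0.0680) + (0.4648)(0.9977)(0.9808) = 0.5150.
θ_z = arccos(0.5150) = 59.00°.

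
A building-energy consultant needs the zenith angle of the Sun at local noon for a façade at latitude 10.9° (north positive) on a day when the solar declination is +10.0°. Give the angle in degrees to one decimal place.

0.9°

At local solar noon the hour angle is zero, so the zenith angle is |φ − δ| = |10.9° − (10.0°)| = 0.9°.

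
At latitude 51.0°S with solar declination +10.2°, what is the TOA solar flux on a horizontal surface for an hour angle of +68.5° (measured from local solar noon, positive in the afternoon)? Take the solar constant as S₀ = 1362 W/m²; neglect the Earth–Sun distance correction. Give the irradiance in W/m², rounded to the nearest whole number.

122 W/m²

With φ = -51.0°, δ = 10.2°, H = 68.50°: sin φ sin δ = -0.1376, cos φ cos δ cos H = 0.2270, so cos θ_z = 0.0894.
Top-of-atmosphere irradiance = S₀ cos θ_z = 1362 × 0.0894 = 121.76 W/m².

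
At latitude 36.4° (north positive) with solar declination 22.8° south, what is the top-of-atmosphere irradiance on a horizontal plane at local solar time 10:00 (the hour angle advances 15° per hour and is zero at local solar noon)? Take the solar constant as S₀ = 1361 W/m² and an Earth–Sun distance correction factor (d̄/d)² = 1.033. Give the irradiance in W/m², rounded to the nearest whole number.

580 W/m²

Hour angle H = 15° × (10 − 12) = -30.00°.
cos θ_z = sin(36.4°) sin(-22.8°) + cos(36.4°) cos(-22.8°) cos(-30.00°) = -0.2300 + 0.6426 = 0.4126.
Top-of-atmosphere irradiance = S₀ (d̄/d)² cos θ_z = 1361 × 1.033 × 0.4126 = 580.08 W/m².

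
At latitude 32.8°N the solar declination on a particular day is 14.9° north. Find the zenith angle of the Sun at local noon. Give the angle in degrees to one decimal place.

At local solar noon the hour angle is zero, so the zenith angle is |φ − δ| = |32.8° − (14.9°)| = 17.9°.

17.9°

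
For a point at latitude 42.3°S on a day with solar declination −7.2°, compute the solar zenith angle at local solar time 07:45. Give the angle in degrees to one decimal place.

Hour angle H = 15° × (7.75 − 12) = -63.75°.
cos θ_z = sin φ sin δ + cos φ cos δ cos H = (-0.6730)(-0.1253) + (0.7396)(0.9921)(0.4423) = 0.4089.
θ_z = arccos(0.4089) = 65.86°.

65.9°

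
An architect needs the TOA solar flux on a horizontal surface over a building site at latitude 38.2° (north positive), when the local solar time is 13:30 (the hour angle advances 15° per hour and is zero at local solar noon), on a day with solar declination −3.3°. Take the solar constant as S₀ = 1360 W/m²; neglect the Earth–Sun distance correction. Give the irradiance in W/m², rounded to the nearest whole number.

Hour angle H = 15° × (13.5 − 12) = 22.50°.
cos θ_z = sin φ sin δ + cos φ cos δ cos H = (0.6184)(-0.0576) + (0.7859)(0.9983)(0.9239) = 0.6892.
Top-of-atmosphere irradiance = S₀ cos θ_z = 1360 × 0.6892 = 937.31 W/m².

937 W/m²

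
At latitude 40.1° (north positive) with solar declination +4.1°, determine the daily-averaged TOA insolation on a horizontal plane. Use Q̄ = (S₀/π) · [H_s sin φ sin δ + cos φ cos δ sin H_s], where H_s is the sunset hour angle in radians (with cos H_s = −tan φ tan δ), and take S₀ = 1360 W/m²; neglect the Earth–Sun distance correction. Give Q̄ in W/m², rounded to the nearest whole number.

The sunset hour angle satisfies cos H_s = −tan φ tan δ = -0.0604, giving H_s = 93.46°. In radians, H_s = 1.6312.
H_s sin φ sin δ = 1.6312 × 0.6441 × 0.0715 = 0.0751.
cos φ cos δ sin H_s = 0.7649 × 0.9974 × 0.9982 = 0.7615.
Q̄ = (1360/π) × (0.0751 + 0.7615) = 432.90 × 0.8366 = 362.16 W/m².

362 W/m²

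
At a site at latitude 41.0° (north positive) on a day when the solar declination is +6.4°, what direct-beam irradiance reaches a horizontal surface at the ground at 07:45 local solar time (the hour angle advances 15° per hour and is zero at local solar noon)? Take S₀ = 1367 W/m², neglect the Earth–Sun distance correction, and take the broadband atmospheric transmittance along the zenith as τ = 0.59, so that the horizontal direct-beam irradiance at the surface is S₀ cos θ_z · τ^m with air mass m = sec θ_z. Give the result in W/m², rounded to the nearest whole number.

Hour angle H = 15° × (7.75 − 12) = -63.75°.
cos θ_z = sin(41.0°) sin(6.4°) + cos(41.0°) cos(6.4°) cos(-63.75°) = 0.0731 + 0.3317 = 0.4048.
Air mass m = 1/cos θ_z = 1/0.4048 = 2.470; τ^m = 0.59^2.470 = 0.2716.
Surface direct beam = 1367 × 0.4048 × 0.2716 = 150.29 W/m².

150 W/m²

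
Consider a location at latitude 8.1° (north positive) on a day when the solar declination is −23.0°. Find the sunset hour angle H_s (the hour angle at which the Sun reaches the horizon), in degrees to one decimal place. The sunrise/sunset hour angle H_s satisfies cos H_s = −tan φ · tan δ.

86.5°

cos H_s = −tan(8.1°) · tan(-23.0°) = 0.0604, so H_s = arccos(0.0604) = 86.54°.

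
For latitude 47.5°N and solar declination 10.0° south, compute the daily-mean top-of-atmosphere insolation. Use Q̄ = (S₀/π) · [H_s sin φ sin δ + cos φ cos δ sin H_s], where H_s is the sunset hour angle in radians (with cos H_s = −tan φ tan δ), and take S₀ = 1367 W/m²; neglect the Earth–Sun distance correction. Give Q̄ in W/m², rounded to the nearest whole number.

The sunset hour angle satisfies cos H_s = −tan φ tan δ = 0.1924, giving H_s = 78.91°. In radians, H_s = 1.3772.
H_s sin φ sin δ = 1.3772 × 0.7373 × -0.1736 = -0.1763.
cos φ cos δ sin H_s = 0.6756 × 0.9848 × 0.9813 = 0.6529.
Q̄ = (1367/π) × (-0.1763 + 0.6529) = 435.13 × 0.4766 = 207.38 W/m².

207 W/m²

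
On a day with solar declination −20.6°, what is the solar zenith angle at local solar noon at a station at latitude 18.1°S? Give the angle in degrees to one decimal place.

2.5°

At local solar noon the hour angle is zero, so the zenith angle is |φ − δ| = |-18.1° − (-20.6°)| = 2.5°.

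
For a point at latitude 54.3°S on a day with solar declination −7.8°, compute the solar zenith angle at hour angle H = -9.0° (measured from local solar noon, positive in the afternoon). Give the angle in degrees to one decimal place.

47.1°

cos θ_z = sin φ sin δ + cos φ cos δ cos H = (-0.8121)(-0.1357) + (0.5835)(0.9907)(0.9877) = 0.6812.
θ_z = arccos(0.6812) = 47.06°.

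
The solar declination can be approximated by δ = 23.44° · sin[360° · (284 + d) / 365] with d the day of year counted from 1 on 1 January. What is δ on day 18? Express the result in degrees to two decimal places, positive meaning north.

360 × (284 + 18) / 365 = 297.863°; sin(297.863°) = -0.8841.
δ = 23.44 × -0.8841 = -20.723° ≈ -20.72°.

-20.72°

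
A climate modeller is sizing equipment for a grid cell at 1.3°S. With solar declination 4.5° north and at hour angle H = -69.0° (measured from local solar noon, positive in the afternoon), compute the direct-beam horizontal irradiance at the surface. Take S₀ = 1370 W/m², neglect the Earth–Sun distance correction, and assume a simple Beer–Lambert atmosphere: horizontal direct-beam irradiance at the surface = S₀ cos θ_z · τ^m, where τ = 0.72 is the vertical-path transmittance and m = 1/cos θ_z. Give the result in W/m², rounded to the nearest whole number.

With φ = -1.3°, δ = 4.5°, H = -69.00°: sin φ sin δ = -0.0018, cos φ cos δ cos H = 0.3572, so cos θ_z = 0.3554.
Air mass m = 1/cos θ_z = 1/0.3554 = 2.814; τ^m = 0.72^2.814 = 0.3968.
Surface direct beam = 1370 × 0.3554 × 0.3968 = 193.20 W/m².

193 W/m²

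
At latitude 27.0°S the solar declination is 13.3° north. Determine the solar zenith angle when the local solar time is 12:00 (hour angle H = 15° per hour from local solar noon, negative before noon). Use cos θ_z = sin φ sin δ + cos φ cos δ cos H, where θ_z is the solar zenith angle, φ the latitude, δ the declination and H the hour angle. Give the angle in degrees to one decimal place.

Hour angle H = 15° × (12 − 12) = 0.00°.
With φ = -27.0°, δ = 13.3°, H = 0.00°: sin φ sin δ = -0.1044, cos φ cos δ cos H = 0.8671, so cos θ_z = 0.7627.
θ_z = arccos(0.7627) = 40.30°.

40.3°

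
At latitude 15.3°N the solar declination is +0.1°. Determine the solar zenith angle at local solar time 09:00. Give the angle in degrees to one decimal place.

Hour angle H = 15° × (9 − 12) = -45.00°.
cos θ_z = sin φ sin δ + cos φ cos δ cos H = (0.2639)(0.0017) + (0.9646)(1.0000)(0.7071) = 0.6825.
θ_z = arccos(0.6825) = 46.96°.

47.0°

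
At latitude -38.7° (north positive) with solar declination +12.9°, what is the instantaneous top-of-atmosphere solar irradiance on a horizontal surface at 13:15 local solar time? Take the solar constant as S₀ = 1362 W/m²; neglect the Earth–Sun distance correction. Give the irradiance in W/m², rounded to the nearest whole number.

791 W/m²

Hour angle H = 15° × (13.25 − 12) = 18.75°.
With φ = -38.7°, δ = 12.9°, H = 18.75°: sin φ sin δ = -0.1396, cos φ cos δ cos H = 0.7204, so cos θ_z = 0.5808.
Top-of-atmosphere irradiance = S₀ cos θ_z = 1362 × 0.5808 = 791.05 W/m².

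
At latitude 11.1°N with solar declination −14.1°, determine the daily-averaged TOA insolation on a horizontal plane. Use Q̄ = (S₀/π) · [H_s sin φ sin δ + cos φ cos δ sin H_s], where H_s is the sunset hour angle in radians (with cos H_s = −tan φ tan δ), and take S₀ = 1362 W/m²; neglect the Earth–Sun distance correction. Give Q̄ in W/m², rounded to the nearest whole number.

−tan φ tan δ = −(0.1962)(-0.2512) = 0.0493; H_s = arccos(0.0493) = 87.17°. In radians, H_s = 1.5214.
H_s sin φ sin δ = 1.5214 × 0.1925 × -0.2436 = -0.0713.
cos φ cos δ sin H_s = 0.9813 × 0.9699 × 0.9988 = 0.9506.
Q̄ = (1362/π) × (-0.0713 + 0.9506) = 433.54 × 0.8793 = 381.21 W/m².

381 W/m²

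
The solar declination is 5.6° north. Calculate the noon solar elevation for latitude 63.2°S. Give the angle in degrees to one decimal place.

At local solar noon the hour angle is zero, so the elevation is 90° − |φ − δ| = 90° − |-63.2° − (5.6°)| = 90° − 68.8° = 21.2°.

21.2°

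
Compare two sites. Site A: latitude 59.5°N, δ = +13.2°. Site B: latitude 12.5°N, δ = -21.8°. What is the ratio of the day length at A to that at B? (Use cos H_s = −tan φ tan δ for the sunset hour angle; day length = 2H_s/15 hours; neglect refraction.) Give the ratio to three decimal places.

A: H_s = arccos(−tan 59.5° · tan 13.2°) = 113.46°, so 2H_s/15 = 15.1280 h.
B: H_s = arccos(−tan 12.5° · tan -21.8°) = 84.91°, so 2H_s/15 = 11.3213 h.
Ratio A/B = 15.1280 / 11.3213 = 1.3362.

1.336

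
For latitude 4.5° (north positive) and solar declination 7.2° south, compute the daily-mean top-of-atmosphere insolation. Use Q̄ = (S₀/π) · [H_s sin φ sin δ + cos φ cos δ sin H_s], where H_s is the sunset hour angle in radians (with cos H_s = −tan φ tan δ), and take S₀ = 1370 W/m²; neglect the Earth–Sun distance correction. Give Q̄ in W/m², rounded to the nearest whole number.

−tan φ tan δ = −(0.0787)(-0.1263) = 0.0099; H_s = arccos(0.0099) = 89.43°. In radians, H_s = 1.5608.
H_s sin φ sin δ = 1.5608 × 0.0785 × -0.1253 = -0.0154.
cos φ cos δ sin H_s = 0.9969 × 0.9921 × 1.0000 = 0.9890.
Q̄ = (1370/π) × (-0.0154 + 0.9890) = 436.08 × 0.9736 = 424.57 W/m².

425 W/m²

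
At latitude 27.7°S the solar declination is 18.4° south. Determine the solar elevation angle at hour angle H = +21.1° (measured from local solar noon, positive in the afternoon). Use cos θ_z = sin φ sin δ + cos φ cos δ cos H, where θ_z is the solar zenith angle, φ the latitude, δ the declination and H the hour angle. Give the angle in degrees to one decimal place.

68.5°

With φ = -27.7°, δ = -18.4°, H = 21.10°: sin φ sin δ = 0.1467, cos φ cos δ cos H = 0.7838, so cos θ_z = 0.9305.
θ_z = arccos(0.9305) = 21.49°, so the elevation is 90° − 21.49° = 68.51°.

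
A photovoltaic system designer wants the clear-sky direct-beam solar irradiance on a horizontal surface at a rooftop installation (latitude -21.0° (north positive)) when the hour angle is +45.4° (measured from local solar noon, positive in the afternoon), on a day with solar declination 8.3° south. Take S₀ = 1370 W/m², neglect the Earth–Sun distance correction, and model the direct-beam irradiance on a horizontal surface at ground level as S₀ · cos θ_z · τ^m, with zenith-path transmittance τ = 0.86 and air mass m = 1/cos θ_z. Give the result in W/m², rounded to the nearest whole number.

774 W/m²

cos θ_z = sin φ sin δ + cos φ cos δ cos H = (-0.3584)(-0.1444) + (0.9336)(0.9895)(0.7022) = 0.7004.
Air mass m = 1/cos θ_z = 1/0.7004 = 1.428; τ^m = 0.86^1.428 = 0.8062.
Surface direct beam = 1370 × 0.7004 × 0.8062 = 773.59 W/m².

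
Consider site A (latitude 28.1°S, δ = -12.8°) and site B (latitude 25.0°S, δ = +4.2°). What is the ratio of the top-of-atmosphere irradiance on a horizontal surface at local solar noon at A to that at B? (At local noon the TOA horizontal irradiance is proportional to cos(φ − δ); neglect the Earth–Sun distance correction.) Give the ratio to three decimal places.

1.105

A: cos θ_z = cos(-28.1° − (-12.8°)) = 0.9646.
B: cos θ_z = cos(-25.0° − (4.2°)) = 0.8729.
Ratio A/B = 0.9646 / 0.8729 = 1.1051.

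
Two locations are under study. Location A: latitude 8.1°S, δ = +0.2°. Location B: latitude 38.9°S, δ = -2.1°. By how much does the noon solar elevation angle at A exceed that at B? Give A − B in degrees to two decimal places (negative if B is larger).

A: 90° − |-8.1 − (0.2)| = 81.70°.
B: 90° − |-38.9 − (-2.1)| = 53.20°.
A − B = 81.70 − 53.20 = 28.50°.

+28.50°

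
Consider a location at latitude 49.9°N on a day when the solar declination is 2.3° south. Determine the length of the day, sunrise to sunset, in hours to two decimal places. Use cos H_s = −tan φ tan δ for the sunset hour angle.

11.64 hours

−tan φ tan δ = −(1.1875)(-0.0402) = 0.0477; H_s = arccos(0.0477) = 87.27°.
Day length = 2 H_s / 15° h⁻¹ = 174.54° / 15 = 11.636 h.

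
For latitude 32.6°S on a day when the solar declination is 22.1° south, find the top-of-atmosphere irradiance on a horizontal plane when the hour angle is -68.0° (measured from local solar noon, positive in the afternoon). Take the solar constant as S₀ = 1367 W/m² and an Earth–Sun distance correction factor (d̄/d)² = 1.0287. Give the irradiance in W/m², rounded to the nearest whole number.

cos θ_z = sin φ sin δ + cos φ cos δ cos H = (-0.5388)(-0.3762) + (0.8425)(0.9265)(0.3746) = 0.4951.
Top-of-atmosphere irradiance = S₀ (d̄/d)² cos θ_z = 1367 × 1.0287 × 0.4951 = 696.23 W/m².

696 W/m²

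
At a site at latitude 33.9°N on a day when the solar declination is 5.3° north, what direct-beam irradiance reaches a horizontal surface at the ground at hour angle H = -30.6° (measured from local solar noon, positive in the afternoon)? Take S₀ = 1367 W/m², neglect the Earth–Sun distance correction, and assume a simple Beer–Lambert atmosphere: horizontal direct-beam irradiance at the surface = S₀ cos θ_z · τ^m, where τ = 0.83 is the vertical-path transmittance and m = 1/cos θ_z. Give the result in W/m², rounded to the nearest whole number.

cos θ_z = sin φ sin δ + cos φ cos δ cos H = (0.5577)(0.0924) + (0.8300)(0.9957)(0.8607) = 0.7628.
Air mass m = 1/cos θ_z = 1/0.7628 = 1.311; τ^m = 0.83^1.311 = 0.7833.
Surface direct beam = 1367 × 0.7628 × 0.7833 = 816.78 W/m².

817 W/m²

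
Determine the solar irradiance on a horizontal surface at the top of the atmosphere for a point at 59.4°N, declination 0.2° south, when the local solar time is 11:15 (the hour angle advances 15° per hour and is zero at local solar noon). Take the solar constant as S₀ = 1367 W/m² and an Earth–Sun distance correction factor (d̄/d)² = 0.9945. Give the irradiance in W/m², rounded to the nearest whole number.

Hour angle H = 15° × (11.25 − 12) = -11.25°.
cos θ_z = sin(59.4°) sin(-0.2°) + cos(59.4°) cos(-0.2°) cos(-11.25°) = -0.0030 + 0.4993 = 0.4963.
Top-of-atmosphere irradiance = S₀ (d̄/d)² cos θ_z = 1367 × 0.9945 × 0.4963 = 674.71 W/m².

675 W/m²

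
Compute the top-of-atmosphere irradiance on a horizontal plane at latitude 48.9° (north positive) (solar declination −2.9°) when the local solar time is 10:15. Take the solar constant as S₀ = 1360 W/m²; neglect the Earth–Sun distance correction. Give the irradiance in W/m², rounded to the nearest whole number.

749 W/m²

Hour angle H = 15° × (10.25 − 12) = -26.25°.
With φ = 48.9°, δ = -2.9°, H = -26.25°: sin φ sin δ = -0.0381, cos φ cos δ cos H = 0.5888, so cos θ_z = 0.5507.
Top-of-atmosphere irradiance = S₀ cos θ_z = 1360 × 0.5507 = 748.95 W/m².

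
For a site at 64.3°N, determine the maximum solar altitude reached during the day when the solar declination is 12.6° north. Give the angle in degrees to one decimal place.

At local solar noon the hour angle is zero, so the elevation is 90° − |φ − δ| = 90° − |64.3° − (12.6°)| = 90° − 51.7° = 38.3°.

38.3°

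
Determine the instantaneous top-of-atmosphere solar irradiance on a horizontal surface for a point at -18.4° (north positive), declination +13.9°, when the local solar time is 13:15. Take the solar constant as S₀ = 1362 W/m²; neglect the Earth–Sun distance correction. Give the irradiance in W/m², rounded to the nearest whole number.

1085 W/m²

Hour angle H = 15° × (13.25 − 12) = 18.75°.
With φ = -18.4°, δ = 13.9°, H = 18.75°: sin φ sin δ = -0.0758, cos φ cos δ cos H = 0.8722, so cos θ_z = 0.7964.
Top-of-atmosphere irradiance = S₀ cos θ_z = 1362 × 0.7964 = 1084.70 W/m².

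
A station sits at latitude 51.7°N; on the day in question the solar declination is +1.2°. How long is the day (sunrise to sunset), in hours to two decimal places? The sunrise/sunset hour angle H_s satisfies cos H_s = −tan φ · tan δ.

−tan φ tan δ = −(1.2662)(0.0209) = -0.0265; H_s = arccos(-0.0265) = 91.52°.
Day length = 2 H_s / 15° h⁻¹ = 183.04° / 15 = 12.203 h.

12.20 hours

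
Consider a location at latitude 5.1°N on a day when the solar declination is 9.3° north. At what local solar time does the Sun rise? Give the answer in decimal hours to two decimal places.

5.94 h

The sunset hour angle satisfies cos H_s = −tan φ tan δ = -0.0146, giving H_s = 90.84°.
Sunrise is at 12 − H_s/15 = 12 − 6.056 = 5.944 h local solar time.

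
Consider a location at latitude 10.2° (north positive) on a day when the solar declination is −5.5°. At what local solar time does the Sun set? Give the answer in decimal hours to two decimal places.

17.93 h

−tan φ tan δ = −(0.1799)(-0.0963) = 0.0173; H_s = arccos(0.0173) = 89.01°.
Sunset is at 12 + H_s/15 = 12 + 5.934 = 17.934 h local solar time.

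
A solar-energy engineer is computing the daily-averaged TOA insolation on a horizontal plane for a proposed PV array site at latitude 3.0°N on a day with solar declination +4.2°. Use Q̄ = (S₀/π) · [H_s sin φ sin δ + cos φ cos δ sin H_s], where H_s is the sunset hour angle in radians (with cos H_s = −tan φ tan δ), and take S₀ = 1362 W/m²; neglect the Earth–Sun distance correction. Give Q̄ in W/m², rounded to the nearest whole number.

434 W/m²

The sunset hour angle satisfies cos H_s = −tan φ tan δ = -0.0038, giving H_s = 90.22°. In radians, H_s = 1.5746.
H_s sin φ sin δ = 1.5746 × 0.0523 × 0.0732 = 0.0060.
cos φ cos δ sin H_s = 0.9986 × 0.9973 × 1.0000 = 0.9959.
Q̄ = (1362/π) × (0.0060 + 0.9959) = 433.54 × 1.0019 = 434.36 W/m².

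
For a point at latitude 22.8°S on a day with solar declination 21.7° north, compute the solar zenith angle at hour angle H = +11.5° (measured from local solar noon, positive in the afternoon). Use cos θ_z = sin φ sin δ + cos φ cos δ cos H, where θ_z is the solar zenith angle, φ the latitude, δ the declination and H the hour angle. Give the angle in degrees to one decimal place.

cos θ_z = sin φ sin δ + cos φ cos δ cos H = (-0.3875)(0.3697) + (0.9219)(0.9291)(0.9799) = 0.6961.
θ_z = arccos(0.6961) = 45.89°.

45.9°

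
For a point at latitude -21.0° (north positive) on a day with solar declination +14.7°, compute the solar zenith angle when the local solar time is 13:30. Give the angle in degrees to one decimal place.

Hour angle H = 15° × (13.5 − 12) = 22.50°.
cos θ_z = sin(-21.0°) sin(14.7°) + cos(-21.0°) cos(14.7°) cos(22.50°) = -0.0909 + 0.8343 = 0.7434.
θ_z = arccos(0.7434) = 41.98°.

42.0°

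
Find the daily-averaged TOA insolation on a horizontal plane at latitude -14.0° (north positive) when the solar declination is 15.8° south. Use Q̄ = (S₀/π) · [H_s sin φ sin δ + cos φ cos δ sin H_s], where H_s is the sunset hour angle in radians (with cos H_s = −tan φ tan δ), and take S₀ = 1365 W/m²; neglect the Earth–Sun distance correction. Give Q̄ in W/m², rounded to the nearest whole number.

452 W/m²

The sunset hour angle satisfies cos H_s = −tan φ tan δ = -0.0706, giving H_s = 94.05°. In radians, H_s = 1.6415.
H_s sin φ sin δ = 1.6415 × -0.2419 × -0.2723 = 0.1081.
cos φ cos δ sin H_s = 0.9703 × 0.9622 × 0.9975 = 0.9313.
Q̄ = (1365/π) × (0.1081 + 0.9313) = 434.49 × 1.0394 = 451.61 W/m².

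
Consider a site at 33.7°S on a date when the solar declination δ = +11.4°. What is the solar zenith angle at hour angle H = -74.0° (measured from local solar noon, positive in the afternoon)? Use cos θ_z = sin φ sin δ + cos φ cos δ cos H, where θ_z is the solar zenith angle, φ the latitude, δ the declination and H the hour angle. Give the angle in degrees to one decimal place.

83.4°

cos θ_z = sin(-33.7°) sin(11.4°) + cos(-33.7°) cos(11.4°) cos(-74.00°) = -0.1097 + 0.2248 = 0.1151.
θ_z = arccos(0.1151) = 83.39°.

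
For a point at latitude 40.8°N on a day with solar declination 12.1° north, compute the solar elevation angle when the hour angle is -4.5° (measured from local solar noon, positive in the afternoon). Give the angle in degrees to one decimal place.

cos θ_z = sin(40.8°) sin(12.1°) + cos(40.8°) cos(12.1°) cos(-4.50°) = 0.1370 + 0.7379 = 0.8749.
θ_z = arccos(0.8749) = 28.97°, so the elevation is 90° − 28.97° = 61.03°.

61.0°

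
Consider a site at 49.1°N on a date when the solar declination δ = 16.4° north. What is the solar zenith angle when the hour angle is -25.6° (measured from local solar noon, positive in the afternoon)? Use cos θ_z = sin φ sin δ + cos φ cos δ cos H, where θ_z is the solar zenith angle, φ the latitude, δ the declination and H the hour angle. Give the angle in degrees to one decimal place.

38.8°

With φ = 49.1°, δ = 16.4°, H = -25.60°: sin φ sin δ = 0.2134, cos φ cos δ cos H = 0.5664, so cos θ_z = 0.7798.
θ_z = arccos(0.7798) = 38.76°.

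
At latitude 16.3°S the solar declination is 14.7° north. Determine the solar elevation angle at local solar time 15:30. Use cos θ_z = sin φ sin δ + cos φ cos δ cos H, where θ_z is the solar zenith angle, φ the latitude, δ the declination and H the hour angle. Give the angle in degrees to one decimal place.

29.6°

Hour angle H = 15° × (15.5 − 12) = 52.50°.
cos θ_z = sin φ sin δ + cos φ cos δ cos H = (-0.2807)(0.2538) + (0.9598)(0.9673)(0.6088) = 0.4940.
θ_z = arccos(0.4940) = 60.40°, so the elevation is 90° − 60.40° = 29.60°.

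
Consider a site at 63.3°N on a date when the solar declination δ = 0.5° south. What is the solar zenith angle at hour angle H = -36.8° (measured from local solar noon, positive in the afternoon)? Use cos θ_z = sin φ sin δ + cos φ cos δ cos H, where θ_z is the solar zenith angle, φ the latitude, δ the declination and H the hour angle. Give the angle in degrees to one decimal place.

69.4°

cos θ_z = sin(63.3°) sin(-0.5°) + cos(63.3°) cos(-0.5°) cos(-36.80°) = -0.0078 + 0.3598 = 0.3520.
θ_z = arccos(0.3520) = 69.39°.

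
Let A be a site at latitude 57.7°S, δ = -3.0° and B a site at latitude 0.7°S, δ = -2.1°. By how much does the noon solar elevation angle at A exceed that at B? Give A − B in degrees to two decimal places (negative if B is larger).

A: 90° − |-57.7 − (-3.0)| = 35.30°.
B: 90° − |-0.7 − (-2.1)| = 88.60°.
A − B = 35.30 − 88.60 = -53.30°.

-53.30°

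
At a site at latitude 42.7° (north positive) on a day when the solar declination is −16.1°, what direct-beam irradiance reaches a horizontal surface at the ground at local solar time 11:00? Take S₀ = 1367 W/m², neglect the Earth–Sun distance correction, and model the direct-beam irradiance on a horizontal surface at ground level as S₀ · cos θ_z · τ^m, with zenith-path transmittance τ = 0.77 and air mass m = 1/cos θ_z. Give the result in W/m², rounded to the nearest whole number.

Hour angle H = 15° × (11 − 12) = -15.00°.
cos θ_z = sin φ sin δ + cos φ cos δ cos H = (0.6782)(-0.2773) + (0.7349)(0.9608)(0.9659) = 0.4939.
Air mass m = 1/cos θ_z = 1/0.4939 = 2.025; τ^m = 0.77^2.025 = 0.5890.
Surface direct beam = 1367 × 0.4939 × 0.5890 = 397.67 W/m².

398 W/m²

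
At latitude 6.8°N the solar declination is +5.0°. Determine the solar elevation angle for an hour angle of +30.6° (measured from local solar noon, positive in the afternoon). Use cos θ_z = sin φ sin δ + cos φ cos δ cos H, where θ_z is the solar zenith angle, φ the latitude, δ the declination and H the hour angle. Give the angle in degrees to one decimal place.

59.5°

cos θ_z = sin φ sin δ + cos φ cos δ cos H = (0.1184)(0.0872) + (0.9930)(0.9962)(0.8607) = 0.8618.
θ_z = arccos(0.8618) = 30.48°, so the elevation is 90° − 30.48° = 59.52°.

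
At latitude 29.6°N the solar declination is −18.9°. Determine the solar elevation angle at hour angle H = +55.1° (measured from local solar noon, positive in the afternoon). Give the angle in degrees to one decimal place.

cos θ_z = sin φ sin δ + cos φ cos δ cos H = (0.4939)(-0.3239) + (0.8695)(0.9461)(0.5721) = 0.3107.
θ_z = arccos(0.3107) = 71.90°, so the elevation is 90° − 71.90° = 18.10°.

18.1°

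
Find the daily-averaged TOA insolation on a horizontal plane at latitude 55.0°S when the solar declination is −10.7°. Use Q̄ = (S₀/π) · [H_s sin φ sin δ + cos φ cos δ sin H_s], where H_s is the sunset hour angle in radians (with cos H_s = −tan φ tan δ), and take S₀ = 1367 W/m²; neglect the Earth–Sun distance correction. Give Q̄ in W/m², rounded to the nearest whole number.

358 W/m²

cos H_s = −tan(-55.0°) · tan(-10.7°) = -0.2699, so H_s = arccos(-0.2699) = 105.66°. In radians, H_s = 1.8441.
H_s sin φ sin δ = 1.8441 × -0.8192 × -0.1857 = 0.2805.
cos φ cos δ sin H_s = 0.5736 × 0.9826 × 0.9629 = 0.5427.
Q̄ = (1367/π) × (0.2805 + 0.5427) = 435.13 × 0.8232 = 358.20 W/m².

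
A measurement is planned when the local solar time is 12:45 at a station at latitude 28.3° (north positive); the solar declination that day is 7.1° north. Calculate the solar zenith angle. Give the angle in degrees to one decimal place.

23.7°

Hour angle H = 15° × (12.75 − 12) = 11.25°.
With φ = 28.3°, δ = 7.1°, H = 11.25°: sin φ sin δ = 0.0586, cos φ cos δ cos H = 0.8569, so cos θ_z = 0.9155.
θ_z = arccos(0.9155) = 23.72°.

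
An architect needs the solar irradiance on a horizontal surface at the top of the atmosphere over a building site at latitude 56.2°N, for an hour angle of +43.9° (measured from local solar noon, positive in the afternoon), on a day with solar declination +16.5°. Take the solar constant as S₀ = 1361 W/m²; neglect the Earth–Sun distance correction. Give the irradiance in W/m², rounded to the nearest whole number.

cos θ_z = sin(56.2°) sin(16.5°) + cos(56.2°) cos(16.5°) cos(43.90°) = 0.2360 + 0.3843 = 0.6203.
Top-of-atmosphere irradiance = S₀ cos θ_z = 1361 × 0.6203 = 844.23 W/m².

844 W/m²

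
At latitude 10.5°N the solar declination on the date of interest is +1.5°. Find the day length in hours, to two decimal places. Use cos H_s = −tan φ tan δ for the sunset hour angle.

cos H_s = −tan(10.5°) · tan(1.5°) = -0.0049, so H_s = arccos(-0.0049) = 90.28°.
Day length = 2 H_s / 15° h⁻¹ = 180.56° / 15 = 12.037 h.

12.04 hours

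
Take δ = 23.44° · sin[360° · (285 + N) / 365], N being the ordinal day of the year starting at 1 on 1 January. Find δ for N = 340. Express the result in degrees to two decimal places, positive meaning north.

-22.79°

360 × (285 + 340) / 365 = 616.438°; sin(616.438°) = -0.9721.
δ = 23.44 × -0.9721 = -22.786° ≈ -22.79°.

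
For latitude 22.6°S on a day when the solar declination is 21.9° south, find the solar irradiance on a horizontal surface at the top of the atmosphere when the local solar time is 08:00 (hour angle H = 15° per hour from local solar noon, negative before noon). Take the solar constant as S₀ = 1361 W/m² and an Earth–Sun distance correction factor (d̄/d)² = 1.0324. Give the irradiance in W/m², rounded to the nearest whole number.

Hour angle H = 15° × (8 − 12) = -60.00°.
cos θ_z = sin(-22.6°) sin(-21.9°) + cos(-22.6°) cos(-21.9°) cos(-60.00°) = 0.1433 + 0.4283 = 0.5716.
Top-of-atmosphere irradiance = S₀ (d̄/d)² cos θ_z = 1361 × 1.0324 × 0.5716 = 803.15 W/m².

803 W/m²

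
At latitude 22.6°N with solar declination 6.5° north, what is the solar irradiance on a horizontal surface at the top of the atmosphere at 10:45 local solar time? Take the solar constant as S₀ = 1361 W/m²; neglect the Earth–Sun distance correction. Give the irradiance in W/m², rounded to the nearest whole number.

1241 W/m²

Hour angle H = 15° × (10.75 − 12) = -18.75°.
cos θ_z = sin(22.6°) sin(6.5°) + cos(22.6°) cos(6.5°) cos(-18.75°) = 0.0435 + 0.8686 = 0.9121.
Top-of-atmosphere irradiance = S₀ cos θ_z = 1361 × 0.9121 = 1241.37 W/m².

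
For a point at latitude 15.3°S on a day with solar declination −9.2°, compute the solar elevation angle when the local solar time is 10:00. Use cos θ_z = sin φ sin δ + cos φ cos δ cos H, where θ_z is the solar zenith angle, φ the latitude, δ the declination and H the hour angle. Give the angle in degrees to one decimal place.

Hour angle H = 15° × (10 − 12) = -30.00°.
cos θ_z = sin(-15.3°) sin(-9.2°) + cos(-15.3°) cos(-9.2°) cos(-30.00°) = 0.0422 + 0.8246 = 0.8668.
θ_z = arccos(0.8668) = 29.91°, so the elevation is 90° − 29.91° = 60.09°.

60.1°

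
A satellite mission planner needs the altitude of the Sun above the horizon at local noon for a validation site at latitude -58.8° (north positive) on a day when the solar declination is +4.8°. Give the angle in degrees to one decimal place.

26.4°

At local solar noon the hour angle is zero, so the elevation is 90° − |φ − δ| = 90° − |-58.8° − (4.8°)| = 90° − 63.6° = 26.4°.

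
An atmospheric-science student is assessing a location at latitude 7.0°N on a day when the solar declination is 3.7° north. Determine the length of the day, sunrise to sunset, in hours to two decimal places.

12.06 hours

−tan φ tan δ = −(0.1228)(0.0647) = -0.0079; H_s = arccos(-0.0079) = 90.45°.
Day length = 2 H_s / 15° h⁻¹ = 180.90° / 15 = 12.060 h.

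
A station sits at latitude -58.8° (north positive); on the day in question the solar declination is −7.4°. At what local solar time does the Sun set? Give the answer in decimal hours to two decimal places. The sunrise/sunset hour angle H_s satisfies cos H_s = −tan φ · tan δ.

18.83 h

The sunset hour angle satisfies cos H_s = −tan φ tan δ = -0.2145, giving H_s = 102.39°.
Sunset is at 12 + H_s/15 = 12 + 6.826 = 18.826 h local solar time.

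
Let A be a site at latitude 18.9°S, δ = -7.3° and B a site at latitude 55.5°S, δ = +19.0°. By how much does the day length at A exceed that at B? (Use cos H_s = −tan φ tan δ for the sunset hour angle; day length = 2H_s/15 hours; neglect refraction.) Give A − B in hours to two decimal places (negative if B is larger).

A: H_s = arccos(−tan -18.9° · tan -7.3°) = 92.51°, so 2H_s/15 = 12.3347 h.
B: H_s = arccos(−tan -55.5° · tan 19.0°) = 59.93°, so 2H_s/15 = 7.9907 h.
A − B = 12.3347 − 7.9907 = 4.3440 h.

+4.34 h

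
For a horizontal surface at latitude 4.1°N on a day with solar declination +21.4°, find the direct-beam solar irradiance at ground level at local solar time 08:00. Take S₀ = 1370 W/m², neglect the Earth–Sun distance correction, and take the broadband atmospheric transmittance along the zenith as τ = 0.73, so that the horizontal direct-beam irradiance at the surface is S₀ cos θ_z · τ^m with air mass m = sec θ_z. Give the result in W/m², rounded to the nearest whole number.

Hour angle H = 15° × (8 − 12) = -60.00°.
cos θ_z = sin φ sin δ + cos φ cos δ cos H = (0.0715)(0.3649) + (0.9974)(0.9311)(0.5000) = 0.4904.
Air mass m = 1/cos θ_z = 1/0.4904 = 2.039; τ^m = 0.73^2.039 = 0.5264.
Surface direct beam = 1370 × 0.4904 × 0.5264 = 353.66 W/m².

354 W/m²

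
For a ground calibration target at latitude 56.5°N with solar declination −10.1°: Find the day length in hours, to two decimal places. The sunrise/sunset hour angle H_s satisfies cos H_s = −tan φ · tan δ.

−tan φ tan δ = −(1.5108)(-0.1781) = 0.2691; H_s = arccos(0.2691) = 74.39°.
Day length = 2 H_s / 15° h⁻¹ = 148.78° / 15 = 9.919 h.

9.92 hours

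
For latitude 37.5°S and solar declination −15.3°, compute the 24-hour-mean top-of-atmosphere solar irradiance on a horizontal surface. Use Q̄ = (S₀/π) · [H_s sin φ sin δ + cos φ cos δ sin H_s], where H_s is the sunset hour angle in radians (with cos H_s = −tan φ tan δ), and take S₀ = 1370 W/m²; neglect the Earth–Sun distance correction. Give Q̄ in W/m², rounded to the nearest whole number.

cos H_s = −tan(-37.5°) · tan(-15.3°) = -0.2099, so H_s = arccos(-0.2099) = 102.12°. In radians, H_s = 1.7823.
H_s sin φ sin δ = 1.7823 × -0.6088 × -0.2639 = 0.2863.
cos φ cos δ sin H_s = 0.7934 × 0.9646 × 0.9777 = 0.7482.
Q̄ = (1370/π) × (0.2863 + 0.7482) = 436.08 × 1.0345 = 451.12 W/m².

451 W/m²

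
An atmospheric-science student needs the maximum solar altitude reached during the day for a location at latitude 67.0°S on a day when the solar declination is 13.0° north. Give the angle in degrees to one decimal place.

At local solar noon the hour angle is zero, so the elevation is 90° − |φ − δ| = 90° − |-67.0° − (13.0°)| = 90° − 80.0° = 10.0°.

10.0°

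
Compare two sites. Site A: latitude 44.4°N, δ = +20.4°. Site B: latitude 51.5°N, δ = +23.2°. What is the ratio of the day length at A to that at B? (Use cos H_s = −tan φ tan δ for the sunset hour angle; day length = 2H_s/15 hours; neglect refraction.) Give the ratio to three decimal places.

A: H_s = arccos(−tan 44.4° · tan 20.4°) = 111.36°, so 2H_s/15 = 14.8480 h.
B: H_s = arccos(−tan 51.5° · tan 23.2°) = 122.60°, so 2H_s/15 = 16.3467 h.
Ratio A/B = 14.8480 / 16.3467 = 0.9083.

0.908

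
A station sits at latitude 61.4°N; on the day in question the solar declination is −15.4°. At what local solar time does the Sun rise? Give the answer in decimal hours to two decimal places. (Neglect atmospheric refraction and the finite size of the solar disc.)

8.02 h

The sunset hour angle satisfies cos H_s = −tan φ tan δ = 0.5052, giving H_s = 59.66°.
Sunrise is at 12 − H_s/15 = 12 − 3.977 = 8.023 h local solar time.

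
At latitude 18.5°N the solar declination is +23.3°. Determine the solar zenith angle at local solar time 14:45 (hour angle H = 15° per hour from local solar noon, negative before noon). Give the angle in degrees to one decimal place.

Hour angle H = 15° × (14.75 − 12) = 41.25°.
With φ = 18.5°, δ = 23.3°, H = 41.25°: sin φ sin δ = 0.1255, cos φ cos δ cos H = 0.6548, so cos θ_z = 0.7803.
θ_z = arccos(0.7803) = 38.71°.

38.7°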